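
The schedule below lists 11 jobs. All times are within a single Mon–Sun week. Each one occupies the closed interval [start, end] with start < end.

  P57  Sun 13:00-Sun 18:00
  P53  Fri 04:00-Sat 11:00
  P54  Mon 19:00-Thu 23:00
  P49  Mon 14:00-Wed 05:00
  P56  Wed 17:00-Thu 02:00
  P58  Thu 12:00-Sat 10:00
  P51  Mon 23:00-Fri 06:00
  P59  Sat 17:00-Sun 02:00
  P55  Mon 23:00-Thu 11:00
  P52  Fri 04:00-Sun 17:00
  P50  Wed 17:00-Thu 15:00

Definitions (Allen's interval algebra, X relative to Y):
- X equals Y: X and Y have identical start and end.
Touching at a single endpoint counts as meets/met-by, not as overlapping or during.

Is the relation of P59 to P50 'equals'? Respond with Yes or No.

No

P59 = [Sat 17:00, Sun 02:00], P50 = [Wed 17:00, Thu 15:00].
Actual relation of P59 to P50: after.
Asked whether 'equals' holds → No.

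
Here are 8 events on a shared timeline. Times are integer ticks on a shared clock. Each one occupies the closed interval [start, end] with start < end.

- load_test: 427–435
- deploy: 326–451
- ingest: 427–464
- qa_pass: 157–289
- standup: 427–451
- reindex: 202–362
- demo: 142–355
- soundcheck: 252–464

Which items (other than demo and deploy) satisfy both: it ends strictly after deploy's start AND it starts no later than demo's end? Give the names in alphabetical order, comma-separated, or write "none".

Conditions: its end is strictly after deploy's start (X.end > 326) AND its start is no later than demo's end (X.start <= 355).
ingest: end 464 > 326? ✓; start 427 <= 355? ✗ → no.
load_test: end 435 > 326? ✓; start 427 <= 355? ✗ → no.
qa_pass: end 289 > 326? ✗; start 157 <= 355? ✓ → no.
reindex: end 362 > 326? ✓; start 202 <= 355? ✓ → yes.
soundcheck: end 464 > 326? ✓; start 252 <= 355? ✓ → yes.
standup: end 451 > 326? ✓; start 427 <= 355? ✗ → no.
Result: reindex, soundcheck.

reindex, soundcheck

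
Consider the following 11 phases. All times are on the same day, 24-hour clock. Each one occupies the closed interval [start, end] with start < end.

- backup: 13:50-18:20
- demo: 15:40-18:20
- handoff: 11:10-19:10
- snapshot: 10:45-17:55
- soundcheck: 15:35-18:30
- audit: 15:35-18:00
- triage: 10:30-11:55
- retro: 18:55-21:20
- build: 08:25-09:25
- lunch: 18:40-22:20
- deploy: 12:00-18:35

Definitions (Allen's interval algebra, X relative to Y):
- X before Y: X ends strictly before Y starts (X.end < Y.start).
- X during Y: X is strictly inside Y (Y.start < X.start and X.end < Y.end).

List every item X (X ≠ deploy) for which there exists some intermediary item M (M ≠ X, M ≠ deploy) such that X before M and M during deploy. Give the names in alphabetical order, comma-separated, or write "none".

build, triage

Target deploy = [12:00, 18:35].
Intermediaries M with M during deploy: audit, backup, demo, soundcheck.
Via audit — items with X before audit: build, triage.
Via backup — items with X before backup: build, triage.
Via demo — items with X before demo: build, triage.
Via soundcheck — items with X before soundcheck: build, triage.
Union: build, triage.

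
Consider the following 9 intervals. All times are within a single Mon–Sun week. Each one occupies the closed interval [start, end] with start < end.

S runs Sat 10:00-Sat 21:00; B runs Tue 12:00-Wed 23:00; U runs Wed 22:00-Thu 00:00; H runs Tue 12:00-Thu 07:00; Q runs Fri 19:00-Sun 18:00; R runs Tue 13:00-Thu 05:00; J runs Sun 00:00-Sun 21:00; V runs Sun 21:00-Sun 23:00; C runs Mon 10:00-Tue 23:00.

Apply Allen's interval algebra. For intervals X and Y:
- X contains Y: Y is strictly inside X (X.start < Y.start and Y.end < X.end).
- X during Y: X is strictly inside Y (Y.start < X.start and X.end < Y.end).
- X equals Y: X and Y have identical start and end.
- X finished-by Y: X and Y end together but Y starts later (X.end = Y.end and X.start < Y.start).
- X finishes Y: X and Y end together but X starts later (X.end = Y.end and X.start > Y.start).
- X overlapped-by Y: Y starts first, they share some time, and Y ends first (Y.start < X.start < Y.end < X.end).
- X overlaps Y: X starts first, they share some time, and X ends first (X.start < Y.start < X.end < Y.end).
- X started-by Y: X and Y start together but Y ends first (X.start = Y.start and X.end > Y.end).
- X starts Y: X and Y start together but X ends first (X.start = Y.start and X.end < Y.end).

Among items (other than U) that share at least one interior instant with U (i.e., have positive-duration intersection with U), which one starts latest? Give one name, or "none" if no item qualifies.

Target U = [Wed 22:00, Thu 00:00].
B [Tue 12:00, Wed 23:00] → overlaps → candidate.
C [Mon 10:00, Tue 23:00] → before → excluded.
H [Tue 12:00, Thu 07:00] → contains → candidate.
J [Sun 00:00, Sun 21:00] → after → excluded.
Q [Fri 19:00, Sun 18:00] → after → excluded.
R [Tue 13:00, Thu 05:00] → contains → candidate.
S [Sat 10:00, Sat 21:00] → after → excluded.
V [Sun 21:00, Sun 23:00] → after → excluded.
Among candidates, latest start is Tue 13:00 → R.

R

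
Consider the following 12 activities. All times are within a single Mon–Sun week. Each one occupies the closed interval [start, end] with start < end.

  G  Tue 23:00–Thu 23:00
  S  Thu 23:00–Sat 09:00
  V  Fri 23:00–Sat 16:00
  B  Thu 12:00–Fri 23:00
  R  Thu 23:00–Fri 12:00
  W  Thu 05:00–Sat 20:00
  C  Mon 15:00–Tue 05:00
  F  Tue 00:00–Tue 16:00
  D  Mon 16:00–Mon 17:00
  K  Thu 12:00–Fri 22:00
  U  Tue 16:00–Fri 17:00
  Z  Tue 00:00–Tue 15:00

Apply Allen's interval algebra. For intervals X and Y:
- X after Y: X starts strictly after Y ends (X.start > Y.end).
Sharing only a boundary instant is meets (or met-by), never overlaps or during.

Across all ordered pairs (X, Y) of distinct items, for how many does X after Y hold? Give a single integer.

Checking all 132 ordered pairs for relation 'after'; matching pairs in alphabetical order:
(B, C): B after C ✓
(B, D): B after D ✓
(B, F): B after F ✓
(B, Z): B after Z ✓
(F, D): F after D ✓
(G, C): G after C ✓
(G, D): G after D ✓
(G, F): G after F ✓
(G, Z): G after Z ✓
(K, C): K after C ✓
(K, D): K after D ✓
(K, F): K after F ✓
(K, Z): K after Z ✓
(R, C): R after C ✓
(R, D): R after D ✓
(R, F): R after F ✓
(R, Z): R after Z ✓
(S, C): S after C ✓
(S, D): S after D ✓
(S, F): S after F ✓
(S, Z): S after Z ✓
(U, C): U after C ✓
(U, D): U after D ✓
(U, Z): U after Z ✓
... plus 13 further pairs not listed.
Count: 37.

37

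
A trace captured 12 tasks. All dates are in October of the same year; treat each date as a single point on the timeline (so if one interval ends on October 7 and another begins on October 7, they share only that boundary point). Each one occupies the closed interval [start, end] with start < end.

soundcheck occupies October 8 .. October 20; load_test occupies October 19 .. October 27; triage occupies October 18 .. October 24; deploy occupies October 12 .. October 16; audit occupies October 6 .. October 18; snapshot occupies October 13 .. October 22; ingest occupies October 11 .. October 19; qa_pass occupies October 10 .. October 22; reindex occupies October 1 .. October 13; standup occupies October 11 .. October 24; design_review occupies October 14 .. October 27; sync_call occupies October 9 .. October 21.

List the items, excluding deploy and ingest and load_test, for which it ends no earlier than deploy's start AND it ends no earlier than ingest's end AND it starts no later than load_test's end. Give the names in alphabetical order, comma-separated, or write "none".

design_review, qa_pass, snapshot, soundcheck, standup, sync_call, triage

Conditions: its end is no earlier than deploy's start (X.end >= October 12) AND its end is no earlier than ingest's end (X.end >= October 19) AND its start is no later than load_test's end (X.start <= October 27).
audit: end October 18 >= October 12? ✓; end October 18 >= October 19? ✗; start October 6 <= October 27? ✓ → no.
design_review: end October 27 >= October 12? ✓; end October 27 >= October 19? ✓; start October 14 <= October 27? ✓ → yes.
qa_pass: end October 22 >= October 12? ✓; end October 22 >= October 19? ✓; start October 10 <= October 27? ✓ → yes.
reindex: end October 13 >= October 12? ✓; end October 13 >= October 19? ✗; start October 1 <= October 27? ✓ → no.
snapshot: end October 22 >= October 12? ✓; end October 22 >= October 19? ✓; start October 13 <= October 27? ✓ → yes.
soundcheck: end October 20 >= October 12? ✓; end October 20 >= October 19? ✓; start October 8 <= October 27? ✓ → yes.
standup: end October 24 >= October 12? ✓; end October 24 >= October 19? ✓; start October 11 <= October 27? ✓ → yes.
sync_call: end October 21 >= October 12? ✓; end October 21 >= October 19? ✓; start October 9 <= October 27? ✓ → yes.
triage: end October 24 >= October 12? ✓; end October 24 >= October 19? ✓; start October 18 <= October 27? ✓ → yes.
Result: design_review, qa_pass, snapshot, soundcheck, standup, sync_call, triage.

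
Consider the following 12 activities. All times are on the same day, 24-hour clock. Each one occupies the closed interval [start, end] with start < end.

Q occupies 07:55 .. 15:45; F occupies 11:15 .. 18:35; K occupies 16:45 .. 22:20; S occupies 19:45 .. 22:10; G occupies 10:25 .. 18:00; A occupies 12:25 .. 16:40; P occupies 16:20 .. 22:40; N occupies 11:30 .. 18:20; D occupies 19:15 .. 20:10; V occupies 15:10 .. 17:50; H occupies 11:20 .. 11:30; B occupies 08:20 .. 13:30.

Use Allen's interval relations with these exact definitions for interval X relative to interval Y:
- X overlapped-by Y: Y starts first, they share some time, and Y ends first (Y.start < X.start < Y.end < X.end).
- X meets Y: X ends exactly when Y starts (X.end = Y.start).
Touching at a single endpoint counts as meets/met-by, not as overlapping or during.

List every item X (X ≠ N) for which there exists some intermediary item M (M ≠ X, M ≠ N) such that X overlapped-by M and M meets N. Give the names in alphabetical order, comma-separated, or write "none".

none

Target N = [11:30, 18:20].
Intermediaries M with M meets N: H.
Via H — items with X overlapped-by H: none.
Union: none.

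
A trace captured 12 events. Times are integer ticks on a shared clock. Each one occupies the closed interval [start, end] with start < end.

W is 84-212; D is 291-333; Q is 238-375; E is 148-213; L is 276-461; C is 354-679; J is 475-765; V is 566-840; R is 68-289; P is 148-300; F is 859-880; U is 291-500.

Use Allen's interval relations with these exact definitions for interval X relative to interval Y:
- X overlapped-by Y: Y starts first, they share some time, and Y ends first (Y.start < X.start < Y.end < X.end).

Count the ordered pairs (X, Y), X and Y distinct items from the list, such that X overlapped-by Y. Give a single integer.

Checking all 132 ordered pairs for relation 'overlapped-by'; matching pairs in alphabetical order:
(C, L): C overlapped-by L ✓
(C, Q): C overlapped-by Q ✓
(C, U): C overlapped-by U ✓
(D, P): D overlapped-by P ✓
(E, W): E overlapped-by W ✓
(J, C): J overlapped-by C ✓
(J, U): J overlapped-by U ✓
(L, P): L overlapped-by P ✓
(L, Q): L overlapped-by Q ✓
(L, R): L overlapped-by R ✓
(P, R): P overlapped-by R ✓
(P, W): P overlapped-by W ✓
(Q, P): Q overlapped-by P ✓
(Q, R): Q overlapped-by R ✓
(U, L): U overlapped-by L ✓
(U, P): U overlapped-by P ✓
(U, Q): U overlapped-by Q ✓
(V, C): V overlapped-by C ✓
(V, J): V overlapped-by J ✓
Count: 19.

19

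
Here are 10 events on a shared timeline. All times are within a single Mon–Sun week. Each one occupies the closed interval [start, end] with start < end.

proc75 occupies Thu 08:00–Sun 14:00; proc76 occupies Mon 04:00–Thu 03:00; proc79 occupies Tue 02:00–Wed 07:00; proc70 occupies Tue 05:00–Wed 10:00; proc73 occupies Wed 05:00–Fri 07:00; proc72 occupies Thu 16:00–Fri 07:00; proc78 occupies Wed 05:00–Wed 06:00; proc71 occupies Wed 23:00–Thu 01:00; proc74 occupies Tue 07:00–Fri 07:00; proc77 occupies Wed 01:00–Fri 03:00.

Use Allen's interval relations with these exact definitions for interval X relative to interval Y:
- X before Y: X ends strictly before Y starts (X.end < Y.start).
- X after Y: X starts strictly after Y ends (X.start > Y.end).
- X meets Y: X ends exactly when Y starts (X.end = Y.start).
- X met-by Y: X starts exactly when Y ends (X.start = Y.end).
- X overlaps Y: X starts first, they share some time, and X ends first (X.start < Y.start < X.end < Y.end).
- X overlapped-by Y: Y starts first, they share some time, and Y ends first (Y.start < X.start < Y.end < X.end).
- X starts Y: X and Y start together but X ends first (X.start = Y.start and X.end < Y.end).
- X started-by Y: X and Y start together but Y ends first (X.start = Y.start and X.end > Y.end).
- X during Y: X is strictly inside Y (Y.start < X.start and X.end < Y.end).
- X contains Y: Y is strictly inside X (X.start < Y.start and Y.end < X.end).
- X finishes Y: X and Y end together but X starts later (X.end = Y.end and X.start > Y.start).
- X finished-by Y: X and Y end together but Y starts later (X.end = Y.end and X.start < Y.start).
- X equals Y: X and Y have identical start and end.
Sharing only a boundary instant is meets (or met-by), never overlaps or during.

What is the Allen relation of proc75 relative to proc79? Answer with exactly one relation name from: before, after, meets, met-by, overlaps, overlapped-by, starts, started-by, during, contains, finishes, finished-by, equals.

after

proc75 = [Thu 08:00, Sun 14:00]; proc79 = [Tue 02:00, Wed 07:00].
Compare endpoints: proc75.start > proc79.start, proc75.start > proc79.end, proc75.end > proc79.start, proc75.end > proc79.end.
That pattern is 'after'.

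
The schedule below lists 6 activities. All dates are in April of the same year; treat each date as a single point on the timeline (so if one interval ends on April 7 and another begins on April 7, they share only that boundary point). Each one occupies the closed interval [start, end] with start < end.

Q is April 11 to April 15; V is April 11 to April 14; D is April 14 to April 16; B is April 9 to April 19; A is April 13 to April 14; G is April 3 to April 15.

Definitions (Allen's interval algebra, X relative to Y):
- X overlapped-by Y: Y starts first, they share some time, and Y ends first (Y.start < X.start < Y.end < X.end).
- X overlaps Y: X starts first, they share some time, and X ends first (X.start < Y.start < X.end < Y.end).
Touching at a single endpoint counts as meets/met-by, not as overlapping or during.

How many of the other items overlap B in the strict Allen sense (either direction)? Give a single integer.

1

Target B = [April 9, April 19].
A [April 13, April 14] → during → no.
D [April 14, April 16] → during → no.
G [April 3, April 15] → overlaps → counts.
Q [April 11, April 15] → during → no.
V [April 11, April 14] → during → no.
Total: 1.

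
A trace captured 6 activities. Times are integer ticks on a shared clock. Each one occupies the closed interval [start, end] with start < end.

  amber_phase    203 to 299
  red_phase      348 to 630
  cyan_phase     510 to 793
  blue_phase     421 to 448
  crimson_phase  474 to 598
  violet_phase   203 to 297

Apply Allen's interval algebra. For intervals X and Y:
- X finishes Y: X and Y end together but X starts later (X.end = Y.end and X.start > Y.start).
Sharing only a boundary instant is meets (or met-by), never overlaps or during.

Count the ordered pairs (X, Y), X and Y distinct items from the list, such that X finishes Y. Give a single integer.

0

Checking all 30 ordered pairs for relation 'finishes'; matching pairs in alphabetical order:
No pair satisfies it.
Count: 0.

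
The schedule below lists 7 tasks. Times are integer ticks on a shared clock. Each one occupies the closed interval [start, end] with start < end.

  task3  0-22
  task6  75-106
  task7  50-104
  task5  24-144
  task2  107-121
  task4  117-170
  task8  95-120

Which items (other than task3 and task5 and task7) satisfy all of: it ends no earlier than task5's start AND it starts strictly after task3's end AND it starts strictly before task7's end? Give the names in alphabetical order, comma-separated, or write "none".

task6, task8

Conditions: its end is no earlier than task5's start (X.end >= 24) AND its start is strictly after task3's end (X.start > 22) AND its start is strictly before task7's end (X.start < 104).
task2: end 121 >= 24? ✓; start 107 > 22? ✓; start 107 < 104? ✗ → no.
task4: end 170 >= 24? ✓; start 117 > 22? ✓; start 117 < 104? ✗ → no.
task6: end 106 >= 24? ✓; start 75 > 22? ✓; start 75 < 104? ✓ → yes.
task8: end 120 >= 24? ✓; start 95 > 22? ✓; start 95 < 104? ✓ → yes.
Result: task6, task8.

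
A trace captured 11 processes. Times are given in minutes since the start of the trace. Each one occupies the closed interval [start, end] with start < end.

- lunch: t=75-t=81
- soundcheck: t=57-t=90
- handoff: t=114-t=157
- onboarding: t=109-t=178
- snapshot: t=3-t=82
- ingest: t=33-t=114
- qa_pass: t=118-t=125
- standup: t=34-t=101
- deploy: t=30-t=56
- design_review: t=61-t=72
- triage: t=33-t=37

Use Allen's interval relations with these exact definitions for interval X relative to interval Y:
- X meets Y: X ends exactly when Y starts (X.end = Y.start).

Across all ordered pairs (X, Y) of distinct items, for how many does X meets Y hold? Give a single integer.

Checking all 110 ordered pairs for relation 'meets'; matching pairs in alphabetical order:
(ingest, handoff): ingest meets handoff ✓
Count: 1.

1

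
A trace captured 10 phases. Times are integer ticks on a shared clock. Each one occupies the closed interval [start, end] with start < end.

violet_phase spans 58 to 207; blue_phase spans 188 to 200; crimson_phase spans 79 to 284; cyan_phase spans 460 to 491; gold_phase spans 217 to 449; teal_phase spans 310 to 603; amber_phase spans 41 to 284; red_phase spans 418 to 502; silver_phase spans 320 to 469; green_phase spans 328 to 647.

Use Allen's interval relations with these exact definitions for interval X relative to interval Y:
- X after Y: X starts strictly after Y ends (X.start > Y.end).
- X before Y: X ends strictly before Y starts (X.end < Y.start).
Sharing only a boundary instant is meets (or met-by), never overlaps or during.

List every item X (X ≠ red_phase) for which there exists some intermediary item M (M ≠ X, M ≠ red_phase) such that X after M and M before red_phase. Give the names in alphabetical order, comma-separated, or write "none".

Target red_phase = [418, 502].
Intermediaries M with M before red_phase: amber_phase, blue_phase, crimson_phase, violet_phase.
Via amber_phase — items with X after amber_phase: cyan_phase, green_phase, silver_phase, teal_phase.
Via blue_phase — items with X after blue_phase: cyan_phase, gold_phase, green_phase, silver_phase, teal_phase.
Via crimson_phase — items with X after crimson_phase: cyan_phase, green_phase, silver_phase, teal_phase.
Via violet_phase — items with X after violet_phase: cyan_phase, gold_phase, green_phase, silver_phase, teal_phase.
Union: cyan_phase, gold_phase, green_phase, silver_phase, teal_phase.

cyan_phase, gold_phase, green_phase, silver_phase, teal_phase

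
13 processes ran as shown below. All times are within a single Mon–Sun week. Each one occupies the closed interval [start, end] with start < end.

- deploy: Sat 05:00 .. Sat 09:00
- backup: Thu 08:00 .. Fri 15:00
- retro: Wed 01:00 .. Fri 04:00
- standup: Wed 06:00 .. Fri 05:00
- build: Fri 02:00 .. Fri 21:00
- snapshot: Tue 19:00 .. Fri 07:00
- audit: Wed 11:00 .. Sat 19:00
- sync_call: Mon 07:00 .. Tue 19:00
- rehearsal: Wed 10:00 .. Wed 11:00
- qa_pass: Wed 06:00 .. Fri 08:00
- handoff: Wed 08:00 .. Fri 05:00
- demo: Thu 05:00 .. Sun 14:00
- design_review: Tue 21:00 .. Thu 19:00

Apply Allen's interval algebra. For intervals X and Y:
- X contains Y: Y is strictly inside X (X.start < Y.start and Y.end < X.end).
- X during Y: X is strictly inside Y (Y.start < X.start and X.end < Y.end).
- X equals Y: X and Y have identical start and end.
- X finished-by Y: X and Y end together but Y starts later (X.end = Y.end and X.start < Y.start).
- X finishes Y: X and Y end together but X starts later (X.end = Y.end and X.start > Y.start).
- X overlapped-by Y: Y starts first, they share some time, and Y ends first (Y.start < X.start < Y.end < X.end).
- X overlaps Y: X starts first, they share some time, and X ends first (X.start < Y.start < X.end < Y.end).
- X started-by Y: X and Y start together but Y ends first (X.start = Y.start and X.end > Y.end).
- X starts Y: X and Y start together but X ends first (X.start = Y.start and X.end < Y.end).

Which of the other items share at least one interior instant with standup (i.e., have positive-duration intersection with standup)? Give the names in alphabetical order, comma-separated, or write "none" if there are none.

Target standup = [Wed 06:00, Fri 05:00].
audit [Wed 11:00, Sat 19:00] → overlapped-by → yes.
backup [Thu 08:00, Fri 15:00] → overlapped-by → yes.
build [Fri 02:00, Fri 21:00] → overlapped-by → yes.
demo [Thu 05:00, Sun 14:00] → overlapped-by → yes.
deploy [Sat 05:00, Sat 09:00] → after → no.
design_review [Tue 21:00, Thu 19:00] → overlaps → yes.
handoff [Wed 08:00, Fri 05:00] → finishes → yes.
qa_pass [Wed 06:00, Fri 08:00] → started-by → yes.
rehearsal [Wed 10:00, Wed 11:00] → during → yes.
retro [Wed 01:00, Fri 04:00] → overlaps → yes.
snapshot [Tue 19:00, Fri 07:00] → contains → yes.
sync_call [Mon 07:00, Tue 19:00] → before → no.
Result: audit, backup, build, demo, design_review, handoff, qa_pass, rehearsal, retro, snapshot.

audit, backup, build, demo, design_review, handoff, qa_pass, rehearsal, retro, snapshot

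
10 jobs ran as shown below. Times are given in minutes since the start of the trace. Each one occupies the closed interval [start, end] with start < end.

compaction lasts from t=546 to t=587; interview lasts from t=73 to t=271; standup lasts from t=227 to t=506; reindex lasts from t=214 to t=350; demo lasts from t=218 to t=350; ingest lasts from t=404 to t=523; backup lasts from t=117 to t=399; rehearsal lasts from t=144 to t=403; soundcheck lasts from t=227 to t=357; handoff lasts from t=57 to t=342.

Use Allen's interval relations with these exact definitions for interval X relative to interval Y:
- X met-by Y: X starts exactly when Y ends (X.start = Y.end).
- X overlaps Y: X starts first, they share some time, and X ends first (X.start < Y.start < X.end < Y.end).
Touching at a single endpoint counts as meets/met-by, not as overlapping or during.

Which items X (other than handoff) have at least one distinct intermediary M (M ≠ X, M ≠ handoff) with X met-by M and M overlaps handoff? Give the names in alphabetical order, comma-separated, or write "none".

Target handoff = [t=57, t=342].
Intermediaries M with M overlaps handoff: none.
Union: none.

none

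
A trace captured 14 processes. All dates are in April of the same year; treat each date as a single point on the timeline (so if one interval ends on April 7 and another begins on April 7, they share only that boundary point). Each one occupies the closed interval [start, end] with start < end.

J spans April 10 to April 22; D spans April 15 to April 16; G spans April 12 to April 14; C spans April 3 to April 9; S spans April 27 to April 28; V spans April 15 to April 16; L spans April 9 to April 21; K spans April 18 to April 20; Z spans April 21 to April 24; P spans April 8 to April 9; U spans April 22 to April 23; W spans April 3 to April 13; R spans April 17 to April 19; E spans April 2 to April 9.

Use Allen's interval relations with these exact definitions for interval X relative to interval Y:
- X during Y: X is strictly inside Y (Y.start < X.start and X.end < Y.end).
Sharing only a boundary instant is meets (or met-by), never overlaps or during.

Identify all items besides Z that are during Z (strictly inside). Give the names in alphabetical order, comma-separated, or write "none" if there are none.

Target Z = [April 21, April 24].
C [April 3, April 9] → before → no.
D [April 15, April 16] → before → no.
E [April 2, April 9] → before → no.
G [April 12, April 14] → before → no.
J [April 10, April 22] → overlaps → no.
K [April 18, April 20] → before → no.
L [April 9, April 21] → meets → no.
P [April 8, April 9] → before → no.
R [April 17, April 19] → before → no.
S [April 27, April 28] → after → no.
U [April 22, April 23] → during → yes.
V [April 15, April 16] → before → no.
W [April 3, April 13] → before → no.
Result: U.

U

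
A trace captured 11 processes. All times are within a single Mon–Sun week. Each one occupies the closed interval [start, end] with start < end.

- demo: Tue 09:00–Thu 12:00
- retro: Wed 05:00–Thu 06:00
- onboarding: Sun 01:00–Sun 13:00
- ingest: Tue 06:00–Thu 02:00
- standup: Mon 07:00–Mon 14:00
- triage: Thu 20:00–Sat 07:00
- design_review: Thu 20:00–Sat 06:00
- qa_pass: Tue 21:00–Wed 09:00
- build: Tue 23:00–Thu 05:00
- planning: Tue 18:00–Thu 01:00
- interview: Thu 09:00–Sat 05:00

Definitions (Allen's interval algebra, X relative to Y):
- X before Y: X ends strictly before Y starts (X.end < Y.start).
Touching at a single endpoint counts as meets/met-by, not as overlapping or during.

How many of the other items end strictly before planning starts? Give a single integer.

1

Target planning = [Tue 18:00, Thu 01:00].
build [Tue 23:00, Thu 05:00] → overlapped-by → no.
demo [Tue 09:00, Thu 12:00] → contains → no.
design_review [Thu 20:00, Sat 06:00] → after → no.
ingest [Tue 06:00, Thu 02:00] → contains → no.
interview [Thu 09:00, Sat 05:00] → after → no.
onboarding [Sun 01:00, Sun 13:00] → after → no.
qa_pass [Tue 21:00, Wed 09:00] → during → no.
retro [Wed 05:00, Thu 06:00] → overlapped-by → no.
standup [Mon 07:00, Mon 14:00] → before → counts.
triage [Thu 20:00, Sat 07:00] → after → no.
Total: 1.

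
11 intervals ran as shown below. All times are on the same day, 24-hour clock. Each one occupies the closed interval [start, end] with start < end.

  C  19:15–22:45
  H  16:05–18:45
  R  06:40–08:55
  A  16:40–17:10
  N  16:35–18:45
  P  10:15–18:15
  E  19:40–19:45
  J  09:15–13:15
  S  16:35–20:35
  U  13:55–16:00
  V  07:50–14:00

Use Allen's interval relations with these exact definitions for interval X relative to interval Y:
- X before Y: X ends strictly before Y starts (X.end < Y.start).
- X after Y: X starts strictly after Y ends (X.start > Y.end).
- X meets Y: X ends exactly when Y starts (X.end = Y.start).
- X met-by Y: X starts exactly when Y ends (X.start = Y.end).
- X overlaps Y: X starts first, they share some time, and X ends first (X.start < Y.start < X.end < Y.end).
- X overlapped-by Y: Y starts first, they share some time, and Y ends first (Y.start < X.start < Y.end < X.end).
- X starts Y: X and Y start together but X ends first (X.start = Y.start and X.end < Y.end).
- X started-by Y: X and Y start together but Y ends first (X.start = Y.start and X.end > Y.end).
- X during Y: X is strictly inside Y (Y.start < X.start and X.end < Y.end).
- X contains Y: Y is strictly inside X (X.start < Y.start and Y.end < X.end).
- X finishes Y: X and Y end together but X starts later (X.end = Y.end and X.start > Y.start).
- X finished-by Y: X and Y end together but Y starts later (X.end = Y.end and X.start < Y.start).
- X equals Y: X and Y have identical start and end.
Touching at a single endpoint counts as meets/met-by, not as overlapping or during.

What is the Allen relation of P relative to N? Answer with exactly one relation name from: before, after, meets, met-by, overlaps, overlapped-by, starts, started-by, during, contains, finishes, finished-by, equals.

P = [10:15, 18:15]; N = [16:35, 18:45].
Compare endpoints: P.start < N.start, P.start < N.end, P.end > N.start, P.end < N.end.
That pattern is 'overlaps'.

overlaps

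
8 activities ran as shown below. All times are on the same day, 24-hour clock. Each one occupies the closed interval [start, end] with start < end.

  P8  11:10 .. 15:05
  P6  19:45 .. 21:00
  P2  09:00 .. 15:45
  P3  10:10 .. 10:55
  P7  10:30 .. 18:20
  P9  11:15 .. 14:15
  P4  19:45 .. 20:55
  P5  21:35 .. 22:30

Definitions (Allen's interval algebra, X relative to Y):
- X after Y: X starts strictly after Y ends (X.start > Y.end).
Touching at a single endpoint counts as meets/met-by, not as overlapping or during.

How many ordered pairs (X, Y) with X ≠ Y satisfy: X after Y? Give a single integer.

19

Checking all 56 ordered pairs for relation 'after'; matching pairs in alphabetical order:
(P4, P2): P4 after P2 ✓
(P4, P3): P4 after P3 ✓
(P4, P7): P4 after P7 ✓
(P4, P8): P4 after P8 ✓
(P4, P9): P4 after P9 ✓
(P5, P2): P5 after P2 ✓
(P5, P3): P5 after P3 ✓
(P5, P4): P5 after P4 ✓
(P5, P6): P5 after P6 ✓
(P5, P7): P5 after P7 ✓
(P5, P8): P5 after P8 ✓
(P5, P9): P5 after P9 ✓
(P6, P2): P6 after P2 ✓
(P6, P3): P6 after P3 ✓
(P6, P7): P6 after P7 ✓
(P6, P8): P6 after P8 ✓
(P6, P9): P6 after P9 ✓
(P8, P3): P8 after P3 ✓
(P9, P3): P9 after P3 ✓
Count: 19.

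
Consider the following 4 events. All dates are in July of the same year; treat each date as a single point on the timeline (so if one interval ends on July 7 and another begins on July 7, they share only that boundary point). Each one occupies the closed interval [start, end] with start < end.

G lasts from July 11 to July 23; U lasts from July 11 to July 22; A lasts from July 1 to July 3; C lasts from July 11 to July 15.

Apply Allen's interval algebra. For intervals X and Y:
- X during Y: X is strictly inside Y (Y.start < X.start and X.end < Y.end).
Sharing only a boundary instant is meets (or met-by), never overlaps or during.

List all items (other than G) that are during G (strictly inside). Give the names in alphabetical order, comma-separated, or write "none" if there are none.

none

Target G = [July 11, July 23].
A [July 1, July 3] → before → no.
C [July 11, July 15] → starts → no.
U [July 11, July 22] → starts → no.
Result: none.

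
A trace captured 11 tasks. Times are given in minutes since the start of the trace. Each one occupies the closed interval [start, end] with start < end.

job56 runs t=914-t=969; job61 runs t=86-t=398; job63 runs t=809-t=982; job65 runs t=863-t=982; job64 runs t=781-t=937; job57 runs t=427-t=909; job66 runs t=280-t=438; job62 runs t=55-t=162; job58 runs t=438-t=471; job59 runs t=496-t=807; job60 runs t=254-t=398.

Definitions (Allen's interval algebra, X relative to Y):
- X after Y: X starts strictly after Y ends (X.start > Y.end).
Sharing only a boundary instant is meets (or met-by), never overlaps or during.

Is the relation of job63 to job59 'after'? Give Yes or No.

job63 = [t=809, t=982], job59 = [t=496, t=807].
Actual relation of job63 to job59: after.
Asked whether 'after' holds → Yes.

Yes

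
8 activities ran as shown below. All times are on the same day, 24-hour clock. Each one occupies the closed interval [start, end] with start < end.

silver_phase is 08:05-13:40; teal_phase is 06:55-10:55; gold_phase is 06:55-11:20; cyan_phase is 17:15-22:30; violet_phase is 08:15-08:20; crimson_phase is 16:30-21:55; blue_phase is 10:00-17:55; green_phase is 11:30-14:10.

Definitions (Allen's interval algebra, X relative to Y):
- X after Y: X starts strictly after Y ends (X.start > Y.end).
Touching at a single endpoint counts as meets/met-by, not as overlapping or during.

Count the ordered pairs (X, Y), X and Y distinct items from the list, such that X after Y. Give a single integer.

14

Checking all 56 ordered pairs for relation 'after'; matching pairs in alphabetical order:
(blue_phase, violet_phase): blue_phase after violet_phase ✓
(crimson_phase, gold_phase): crimson_phase after gold_phase ✓
(crimson_phase, green_phase): crimson_phase after green_phase ✓
(crimson_phase, silver_phase): crimson_phase after silver_phase ✓
(crimson_phase, teal_phase): crimson_phase after teal_phase ✓
(crimson_phase, violet_phase): crimson_phase after violet_phase ✓
(cyan_phase, gold_phase): cyan_phase after gold_phase ✓
(cyan_phase, green_phase): cyan_phase after green_phase ✓
(cyan_phase, silver_phase): cyan_phase after silver_phase ✓
(cyan_phase, teal_phase): cyan_phase after teal_phase ✓
(cyan_phase, violet_phase): cyan_phase after violet_phase ✓
(green_phase, gold_phase): green_phase after gold_phase ✓
(green_phase, teal_phase): green_phase after teal_phase ✓
(green_phase, violet_phase): green_phase after violet_phase ✓
Count: 14.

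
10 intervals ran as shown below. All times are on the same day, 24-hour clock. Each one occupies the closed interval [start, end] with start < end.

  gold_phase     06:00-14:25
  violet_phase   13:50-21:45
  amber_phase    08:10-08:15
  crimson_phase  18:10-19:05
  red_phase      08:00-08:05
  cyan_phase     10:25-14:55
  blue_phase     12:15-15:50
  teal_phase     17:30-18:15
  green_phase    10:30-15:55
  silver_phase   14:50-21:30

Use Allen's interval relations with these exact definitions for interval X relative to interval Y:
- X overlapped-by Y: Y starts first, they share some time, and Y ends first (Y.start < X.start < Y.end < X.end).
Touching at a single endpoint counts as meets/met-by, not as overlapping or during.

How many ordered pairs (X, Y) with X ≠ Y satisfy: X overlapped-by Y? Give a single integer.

Checking all 90 ordered pairs for relation 'overlapped-by'; matching pairs in alphabetical order:
(blue_phase, cyan_phase): blue_phase overlapped-by cyan_phase ✓
(blue_phase, gold_phase): blue_phase overlapped-by gold_phase ✓
(crimson_phase, teal_phase): crimson_phase overlapped-by teal_phase ✓
(cyan_phase, gold_phase): cyan_phase overlapped-by gold_phase ✓
(green_phase, cyan_phase): green_phase overlapped-by cyan_phase ✓
(green_phase, gold_phase): green_phase overlapped-by gold_phase ✓
(silver_phase, blue_phase): silver_phase overlapped-by blue_phase ✓
(silver_phase, cyan_phase): silver_phase overlapped-by cyan_phase ✓
(silver_phase, green_phase): silver_phase overlapped-by green_phase ✓
(violet_phase, blue_phase): violet_phase overlapped-by blue_phase ✓
(violet_phase, cyan_phase): violet_phase overlapped-by cyan_phase ✓
(violet_phase, gold_phase): violet_phase overlapped-by gold_phase ✓
(violet_phase, green_phase): violet_phase overlapped-by green_phase ✓
Count: 13.

13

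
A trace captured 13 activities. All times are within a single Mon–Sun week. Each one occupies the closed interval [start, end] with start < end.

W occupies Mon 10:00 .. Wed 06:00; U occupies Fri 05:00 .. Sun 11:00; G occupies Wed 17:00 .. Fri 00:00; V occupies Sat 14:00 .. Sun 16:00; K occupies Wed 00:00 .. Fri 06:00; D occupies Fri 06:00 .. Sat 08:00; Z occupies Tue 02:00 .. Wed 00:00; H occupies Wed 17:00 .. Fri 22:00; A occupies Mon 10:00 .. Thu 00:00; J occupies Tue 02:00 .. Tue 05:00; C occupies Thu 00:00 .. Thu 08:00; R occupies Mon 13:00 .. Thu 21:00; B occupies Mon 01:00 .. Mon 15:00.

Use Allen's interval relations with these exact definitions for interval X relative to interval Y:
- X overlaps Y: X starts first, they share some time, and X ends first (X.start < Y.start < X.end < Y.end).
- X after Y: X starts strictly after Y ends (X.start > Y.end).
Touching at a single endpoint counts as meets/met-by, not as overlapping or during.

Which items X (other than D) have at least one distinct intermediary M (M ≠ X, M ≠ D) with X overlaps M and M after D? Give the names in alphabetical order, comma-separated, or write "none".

U

Target D = [Fri 06:00, Sat 08:00].
Intermediaries M with M after D: V.
Via V — items with X overlaps V: U.
Union: U.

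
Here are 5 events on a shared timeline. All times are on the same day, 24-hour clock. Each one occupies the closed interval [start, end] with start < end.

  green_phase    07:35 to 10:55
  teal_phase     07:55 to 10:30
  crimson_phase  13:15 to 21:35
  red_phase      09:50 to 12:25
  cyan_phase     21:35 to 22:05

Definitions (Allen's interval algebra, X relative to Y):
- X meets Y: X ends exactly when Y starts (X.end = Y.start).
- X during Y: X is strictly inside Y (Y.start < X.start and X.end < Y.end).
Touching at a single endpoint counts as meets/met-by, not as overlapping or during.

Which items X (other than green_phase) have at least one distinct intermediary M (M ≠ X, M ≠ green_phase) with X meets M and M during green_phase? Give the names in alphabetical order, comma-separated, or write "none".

Target green_phase = [07:35, 10:55].
Intermediaries M with M during green_phase: teal_phase.
Via teal_phase — items with X meets teal_phase: none.
Union: none.

none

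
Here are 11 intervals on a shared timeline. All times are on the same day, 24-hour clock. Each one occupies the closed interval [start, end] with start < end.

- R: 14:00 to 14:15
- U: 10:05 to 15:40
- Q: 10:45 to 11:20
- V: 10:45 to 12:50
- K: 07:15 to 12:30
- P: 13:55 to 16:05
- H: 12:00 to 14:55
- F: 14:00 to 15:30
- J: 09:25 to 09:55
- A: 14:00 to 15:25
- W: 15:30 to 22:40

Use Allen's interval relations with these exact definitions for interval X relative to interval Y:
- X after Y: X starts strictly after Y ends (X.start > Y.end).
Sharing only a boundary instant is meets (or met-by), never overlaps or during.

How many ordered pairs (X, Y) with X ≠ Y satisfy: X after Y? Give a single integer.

28

Checking all 110 ordered pairs for relation 'after'; matching pairs in alphabetical order:
(A, J): A after J ✓
(A, K): A after K ✓
(A, Q): A after Q ✓
(A, V): A after V ✓
(F, J): F after J ✓
(F, K): F after K ✓
(F, Q): F after Q ✓
(F, V): F after V ✓
(H, J): H after J ✓
(H, Q): H after Q ✓
(P, J): P after J ✓
(P, K): P after K ✓
(P, Q): P after Q ✓
(P, V): P after V ✓
(Q, J): Q after J ✓
(R, J): R after J ✓
(R, K): R after K ✓
(R, Q): R after Q ✓
(R, V): R after V ✓
(U, J): U after J ✓
(V, J): V after J ✓
(W, A): W after A ✓
(W, H): W after H ✓
(W, J): W after J ✓
... plus 4 further pairs not listed.
Count: 28.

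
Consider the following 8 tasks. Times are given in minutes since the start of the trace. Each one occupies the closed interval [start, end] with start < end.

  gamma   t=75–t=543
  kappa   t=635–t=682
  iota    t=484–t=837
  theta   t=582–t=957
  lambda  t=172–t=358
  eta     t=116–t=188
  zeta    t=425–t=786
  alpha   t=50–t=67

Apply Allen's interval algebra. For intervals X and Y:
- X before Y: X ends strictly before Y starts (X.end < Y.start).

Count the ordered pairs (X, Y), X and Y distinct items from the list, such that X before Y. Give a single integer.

Checking all 56 ordered pairs for relation 'before'; matching pairs in alphabetical order:
(alpha, eta): alpha before eta ✓
(alpha, gamma): alpha before gamma ✓
(alpha, iota): alpha before iota ✓
(alpha, kappa): alpha before kappa ✓
(alpha, lambda): alpha before lambda ✓
(alpha, theta): alpha before theta ✓
(alpha, zeta): alpha before zeta ✓
(eta, iota): eta before iota ✓
(eta, kappa): eta before kappa ✓
(eta, theta): eta before theta ✓
(eta, zeta): eta before zeta ✓
(gamma, kappa): gamma before kappa ✓
(gamma, theta): gamma before theta ✓
(lambda, iota): lambda before iota ✓
(lambda, kappa): lambda before kappa ✓
(lambda, theta): lambda before theta ✓
(lambda, zeta): lambda before zeta ✓
Count: 17.

17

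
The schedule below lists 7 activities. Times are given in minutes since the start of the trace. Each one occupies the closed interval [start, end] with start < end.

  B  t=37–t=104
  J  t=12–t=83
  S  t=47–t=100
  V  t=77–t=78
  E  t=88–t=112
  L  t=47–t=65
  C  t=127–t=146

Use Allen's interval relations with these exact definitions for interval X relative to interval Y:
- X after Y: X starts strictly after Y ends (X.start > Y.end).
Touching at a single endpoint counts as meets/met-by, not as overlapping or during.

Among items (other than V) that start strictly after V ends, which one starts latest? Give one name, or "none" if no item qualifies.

Target V = [t=77, t=78].
B [t=37, t=104] → contains → excluded.
C [t=127, t=146] → after → candidate.
E [t=88, t=112] → after → candidate.
J [t=12, t=83] → contains → excluded.
L [t=47, t=65] → before → excluded.
S [t=47, t=100] → contains → excluded.
Among candidates, latest start is t=127 → C.

C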